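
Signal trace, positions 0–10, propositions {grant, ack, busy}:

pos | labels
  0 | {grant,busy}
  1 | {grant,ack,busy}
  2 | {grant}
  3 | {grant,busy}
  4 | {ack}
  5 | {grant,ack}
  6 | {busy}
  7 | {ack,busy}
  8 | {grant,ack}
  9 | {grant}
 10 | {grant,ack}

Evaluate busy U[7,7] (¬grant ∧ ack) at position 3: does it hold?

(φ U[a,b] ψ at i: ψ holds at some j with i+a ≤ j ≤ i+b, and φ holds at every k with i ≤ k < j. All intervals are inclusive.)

Does not hold

Need some j in [10,10] with (¬grant ∧ ack), and busy at every k in [3,j-1].
  j=10: (¬grant ∧ ack) false.
No j in the window works → until fails.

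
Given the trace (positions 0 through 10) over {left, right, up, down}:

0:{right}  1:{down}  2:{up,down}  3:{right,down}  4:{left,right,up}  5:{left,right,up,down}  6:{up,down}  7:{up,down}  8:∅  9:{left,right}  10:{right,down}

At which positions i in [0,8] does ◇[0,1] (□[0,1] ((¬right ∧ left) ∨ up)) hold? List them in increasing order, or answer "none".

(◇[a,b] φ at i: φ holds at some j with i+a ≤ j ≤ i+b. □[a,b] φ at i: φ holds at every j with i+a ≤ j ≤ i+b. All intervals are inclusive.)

3, 4, 5, 6

Evaluate at each i in [0,8]:
  i=0: ✗ (none in [0,1])
  i=1: ✗ (none in [1,2])
  i=2: ✗ (none in [2,3])
  i=3: ✓ (witness j=4)
  i=4: ✓ (witness j=4)
  i=5: ✓ (witness j=5)
  i=6: ✓ (witness j=6)
  i=7: ✗ (none in [7,8])
  i=8: ✗ (none in [8,9])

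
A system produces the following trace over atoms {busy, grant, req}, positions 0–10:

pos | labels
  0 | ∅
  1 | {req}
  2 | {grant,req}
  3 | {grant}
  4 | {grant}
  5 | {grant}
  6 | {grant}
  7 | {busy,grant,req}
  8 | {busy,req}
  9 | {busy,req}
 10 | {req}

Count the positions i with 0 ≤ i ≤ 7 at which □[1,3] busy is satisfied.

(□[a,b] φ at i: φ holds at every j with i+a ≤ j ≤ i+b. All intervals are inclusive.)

1

Evaluate at each i in [0,7]:
  i=0: ✗ (fails at j=1)
  i=1: ✗ (fails at j=2)
  i=2: ✗ (fails at j=3)
  i=3: ✗ (fails at j=4)
  i=4: ✗ (fails at j=5)
  i=5: ✗ (fails at j=6)
  i=6: ✓ (all of [7,9])
  i=7: ✗ (fails at j=10)
Positions where it holds: {6} → 1.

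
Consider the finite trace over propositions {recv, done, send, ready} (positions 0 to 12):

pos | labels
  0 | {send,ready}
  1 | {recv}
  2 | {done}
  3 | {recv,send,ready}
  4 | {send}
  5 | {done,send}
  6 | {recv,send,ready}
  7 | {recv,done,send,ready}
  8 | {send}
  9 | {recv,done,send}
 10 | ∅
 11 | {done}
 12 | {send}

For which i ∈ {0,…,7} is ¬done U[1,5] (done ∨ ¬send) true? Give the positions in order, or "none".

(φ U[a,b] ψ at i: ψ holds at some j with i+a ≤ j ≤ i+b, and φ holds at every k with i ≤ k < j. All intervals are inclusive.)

Evaluate at each i in [0,7]:
  i=0: ✓ (rhs at j=1; lhs holds on [0,0])
  i=1: ✓ (rhs at j=2; lhs holds on [1,1])
  i=2: ✗ (lhs fails at k=2 before rhs at j=5)
  i=3: ✓ (rhs at j=5; lhs holds on [3,4])
  i=4: ✓ (rhs at j=5; lhs holds on [4,4])
  i=5: ✗ (lhs fails at k=5 before rhs at j=7)
  i=6: ✓ (rhs at j=7; lhs holds on [6,6])
  i=7: ✗ (lhs fails at k=7 before rhs at j=9)

0, 1, 3, 4, 6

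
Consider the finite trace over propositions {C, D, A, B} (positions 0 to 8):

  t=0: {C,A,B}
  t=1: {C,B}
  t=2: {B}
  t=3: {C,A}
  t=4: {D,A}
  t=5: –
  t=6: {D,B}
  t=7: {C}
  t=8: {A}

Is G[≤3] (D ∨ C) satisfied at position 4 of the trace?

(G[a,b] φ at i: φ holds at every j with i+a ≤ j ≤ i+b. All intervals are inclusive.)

Does not hold

Check (D ∨ C) at every j in [4,7]:
  j=4: true
  j=5: false
  j=6: true
  j=7: true
Fails at j=5 → formula fails.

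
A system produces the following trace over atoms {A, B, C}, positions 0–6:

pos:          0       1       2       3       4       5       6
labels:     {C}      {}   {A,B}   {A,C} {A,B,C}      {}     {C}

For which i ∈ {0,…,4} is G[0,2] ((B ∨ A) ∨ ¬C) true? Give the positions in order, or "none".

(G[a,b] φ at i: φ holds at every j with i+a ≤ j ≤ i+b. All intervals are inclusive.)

1, 2, 3

Evaluate at each i in [0,4]:
  i=0: ✗ (fails at j=0)
  i=1: ✓ (all of [1,3])
  i=2: ✓ (all of [2,4])
  i=3: ✓ (all of [3,5])
  i=4: ✗ (fails at j=6)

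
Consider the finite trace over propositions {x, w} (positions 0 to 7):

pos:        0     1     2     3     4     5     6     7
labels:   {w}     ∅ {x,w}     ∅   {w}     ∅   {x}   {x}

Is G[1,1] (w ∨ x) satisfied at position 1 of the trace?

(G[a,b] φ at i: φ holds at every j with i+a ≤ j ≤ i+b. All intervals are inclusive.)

True

Check (w ∨ x) at every j in [2,2]:
  j=2: true
All positions satisfy it → formula holds.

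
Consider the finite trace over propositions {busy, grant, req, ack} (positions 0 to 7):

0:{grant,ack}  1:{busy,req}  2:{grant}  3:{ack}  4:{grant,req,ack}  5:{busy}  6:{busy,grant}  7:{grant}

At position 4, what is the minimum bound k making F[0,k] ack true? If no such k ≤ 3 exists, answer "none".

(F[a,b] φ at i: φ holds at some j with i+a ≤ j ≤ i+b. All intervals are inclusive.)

Scan j = 4,5,… for ack:
  j=4: holds
First hit at j=4, so smallest k = 4-4 = 0.

0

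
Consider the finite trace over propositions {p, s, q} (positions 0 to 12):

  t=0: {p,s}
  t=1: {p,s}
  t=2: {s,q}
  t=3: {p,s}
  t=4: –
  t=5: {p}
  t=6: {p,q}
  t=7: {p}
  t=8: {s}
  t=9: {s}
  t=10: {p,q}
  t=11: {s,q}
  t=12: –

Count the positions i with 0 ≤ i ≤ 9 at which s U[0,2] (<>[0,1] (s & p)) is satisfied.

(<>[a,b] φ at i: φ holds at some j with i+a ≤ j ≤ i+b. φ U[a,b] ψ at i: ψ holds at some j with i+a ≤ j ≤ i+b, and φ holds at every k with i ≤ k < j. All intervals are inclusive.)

4

Evaluate at each i in [0,9]:
  i=0: ✓ (rhs at j=0)
  i=1: ✓ (rhs at j=1)
  i=2: ✓ (rhs at j=2)
  i=3: ✓ (rhs at j=3)
  i=4: ✗ (no rhs in [4,6])
  i=5: ✗ (no rhs in [5,7])
  i=6: ✗ (no rhs in [6,8])
  i=7: ✗ (no rhs in [7,9])
  i=8: ✗ (no rhs in [8,10])
  i=9: ✗ (no rhs in [9,11])
Positions where it holds: {0, 1, 2, 3} → 4.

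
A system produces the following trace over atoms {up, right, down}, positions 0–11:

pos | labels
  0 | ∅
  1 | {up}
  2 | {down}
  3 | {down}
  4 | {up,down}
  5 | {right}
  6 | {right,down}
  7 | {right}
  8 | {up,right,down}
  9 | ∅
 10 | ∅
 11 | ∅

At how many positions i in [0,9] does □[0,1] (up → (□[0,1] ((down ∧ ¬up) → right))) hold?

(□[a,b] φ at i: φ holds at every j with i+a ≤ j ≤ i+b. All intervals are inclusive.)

Evaluate at each i in [0,9]:
  i=0: ✗ (fails at j=1)
  i=1: ✗ (fails at j=1)
  i=2: ✓ (all of [2,3])
  i=3: ✓ (all of [3,4])
  i=4: ✓ (all of [4,5])
  i=5: ✓ (all of [5,6])
  i=6: ✓ (all of [6,7])
  i=7: ✓ (all of [7,8])
  i=8: ✓ (all of [8,9])
  i=9: ✓ (all of [9,10])
Positions where it holds: {2, 3, 4, 5, 6, 7, 8, 9} → 8.

8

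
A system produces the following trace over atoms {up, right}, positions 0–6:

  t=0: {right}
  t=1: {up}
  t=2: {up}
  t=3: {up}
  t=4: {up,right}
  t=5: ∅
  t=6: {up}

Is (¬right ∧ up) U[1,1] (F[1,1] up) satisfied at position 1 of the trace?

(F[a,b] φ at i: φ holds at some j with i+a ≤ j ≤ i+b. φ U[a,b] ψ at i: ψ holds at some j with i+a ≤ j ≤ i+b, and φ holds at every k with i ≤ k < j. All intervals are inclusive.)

Need some j in [2,2] with F[1,1] up, and (¬right ∧ up) at every k in [1,j-1].
  j=2: F[1,1] up holds; (¬right ∧ up) holds at every k in [1,1] → satisfied.

True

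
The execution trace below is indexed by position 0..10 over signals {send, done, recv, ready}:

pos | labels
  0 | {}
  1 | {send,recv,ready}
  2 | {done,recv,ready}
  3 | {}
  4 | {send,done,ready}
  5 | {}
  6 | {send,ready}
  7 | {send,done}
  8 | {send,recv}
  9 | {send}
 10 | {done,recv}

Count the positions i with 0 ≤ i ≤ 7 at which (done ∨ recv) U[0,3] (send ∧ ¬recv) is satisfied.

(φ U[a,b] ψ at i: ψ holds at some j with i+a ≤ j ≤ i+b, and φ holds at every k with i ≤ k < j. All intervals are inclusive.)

3

Evaluate at each i in [0,7]:
  i=0: ✗ (no rhs in [0,3])
  i=1: ✗ (lhs fails at k=3 before rhs at j=4)
  i=2: ✗ (lhs fails at k=3 before rhs at j=4)
  i=3: ✗ (lhs fails at k=3 before rhs at j=4)
  i=4: ✓ (rhs at j=4)
  i=5: ✗ (lhs fails at k=5 before rhs at j=6)
  i=6: ✓ (rhs at j=6)
  i=7: ✓ (rhs at j=7)
Positions where it holds: {4, 6, 7} → 3.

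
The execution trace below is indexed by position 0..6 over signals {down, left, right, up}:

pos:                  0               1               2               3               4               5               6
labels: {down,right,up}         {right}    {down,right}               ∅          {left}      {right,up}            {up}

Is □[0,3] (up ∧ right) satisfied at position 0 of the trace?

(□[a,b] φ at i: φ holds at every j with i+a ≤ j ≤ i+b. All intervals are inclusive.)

Does not hold

Check (up ∧ right) at every j in [0,3]:
  j=0: true
  j=1: false
  j=2: false
  j=3: false
Fails at j=1 → formula fails.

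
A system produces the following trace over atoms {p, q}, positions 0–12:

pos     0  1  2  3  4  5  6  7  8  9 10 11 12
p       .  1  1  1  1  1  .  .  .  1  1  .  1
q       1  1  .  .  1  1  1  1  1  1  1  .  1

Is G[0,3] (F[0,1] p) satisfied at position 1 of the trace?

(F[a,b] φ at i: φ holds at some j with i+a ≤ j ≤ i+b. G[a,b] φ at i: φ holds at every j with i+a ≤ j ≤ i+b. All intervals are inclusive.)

Holds

Check F[0,1] p at every j in [1,4]:
  j=1: holds (witness at 1)
  j=2: holds (witness at 2)
  j=3: holds (witness at 3)
  j=4: holds (witness at 4)
All positions satisfy it → formula holds.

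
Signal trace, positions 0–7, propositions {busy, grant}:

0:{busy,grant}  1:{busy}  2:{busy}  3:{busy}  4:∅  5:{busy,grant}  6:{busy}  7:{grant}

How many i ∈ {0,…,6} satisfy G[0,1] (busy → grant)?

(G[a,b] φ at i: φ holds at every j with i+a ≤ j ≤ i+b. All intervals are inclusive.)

1

Evaluate at each i in [0,6]:
  i=0: ✗ (fails at j=1)
  i=1: ✗ (fails at j=1)
  i=2: ✗ (fails at j=2)
  i=3: ✗ (fails at j=3)
  i=4: ✓ (all of [4,5])
  i=5: ✗ (fails at j=6)
  i=6: ✗ (fails at j=6)
Positions where it holds: {4} → 1.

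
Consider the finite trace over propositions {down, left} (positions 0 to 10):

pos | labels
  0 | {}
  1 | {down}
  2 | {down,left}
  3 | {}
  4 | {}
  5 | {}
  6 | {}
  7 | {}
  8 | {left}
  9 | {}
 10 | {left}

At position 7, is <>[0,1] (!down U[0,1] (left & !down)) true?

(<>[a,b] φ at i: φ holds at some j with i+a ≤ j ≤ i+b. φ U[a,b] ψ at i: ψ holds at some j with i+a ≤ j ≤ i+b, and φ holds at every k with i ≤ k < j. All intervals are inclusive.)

True

Check (!down U[0,1] (left & !down)) at each j in [7,8]:
  j=7: holds
  j=8: holds
Found at j=7 → formula holds.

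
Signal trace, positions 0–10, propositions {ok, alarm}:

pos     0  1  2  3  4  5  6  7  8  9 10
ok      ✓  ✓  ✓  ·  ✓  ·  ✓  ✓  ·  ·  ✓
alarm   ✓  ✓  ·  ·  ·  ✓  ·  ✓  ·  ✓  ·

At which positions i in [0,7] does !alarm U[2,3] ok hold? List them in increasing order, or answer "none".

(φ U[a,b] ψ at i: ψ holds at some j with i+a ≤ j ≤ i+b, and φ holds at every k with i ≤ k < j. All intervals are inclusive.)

2

Evaluate at each i in [0,7]:
  i=0: ✗ (lhs fails at k=0 before rhs at j=2)
  i=1: ✗ (lhs fails at k=1 before rhs at j=4)
  i=2: ✓ (rhs at j=4; lhs holds on [2,3])
  i=3: ✗ (lhs fails at k=5 before rhs at j=6)
  i=4: ✗ (lhs fails at k=5 before rhs at j=6)
  i=5: ✗ (lhs fails at k=5 before rhs at j=7)
  i=6: ✗ (no rhs in [8,9])
  i=7: ✗ (lhs fails at k=7 before rhs at j=10)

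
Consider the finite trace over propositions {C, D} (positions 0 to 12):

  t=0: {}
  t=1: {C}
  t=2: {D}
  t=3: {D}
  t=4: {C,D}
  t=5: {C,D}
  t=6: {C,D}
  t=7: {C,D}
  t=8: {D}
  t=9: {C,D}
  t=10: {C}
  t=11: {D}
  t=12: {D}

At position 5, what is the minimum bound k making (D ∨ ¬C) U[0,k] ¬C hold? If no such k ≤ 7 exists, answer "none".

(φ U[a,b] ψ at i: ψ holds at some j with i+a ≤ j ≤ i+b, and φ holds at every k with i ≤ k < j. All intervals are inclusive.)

Need earliest j ≥ 5 with ¬C, and (D ∨ ¬C) at every k in [5,j-1].
  j=5: rhs fails.
  j=6: rhs fails.
  j=7: rhs fails.
  j=8: rhs holds; lhs holds on [5,7]. k = 3.

3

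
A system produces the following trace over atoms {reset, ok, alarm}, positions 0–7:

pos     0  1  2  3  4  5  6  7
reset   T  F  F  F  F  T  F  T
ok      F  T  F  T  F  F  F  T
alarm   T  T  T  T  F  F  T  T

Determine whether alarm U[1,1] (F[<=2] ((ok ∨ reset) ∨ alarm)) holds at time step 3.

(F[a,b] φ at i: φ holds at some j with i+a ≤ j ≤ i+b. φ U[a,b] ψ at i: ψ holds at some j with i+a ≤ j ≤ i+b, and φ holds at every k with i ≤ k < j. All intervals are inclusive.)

Yes

Need some j in [4,4] with F[<=2] ((ok ∨ reset) ∨ alarm), and alarm at every k in [3,j-1].
  j=4: F[<=2] ((ok ∨ reset) ∨ alarm) holds; alarm holds at every k in [3,3] → satisfied.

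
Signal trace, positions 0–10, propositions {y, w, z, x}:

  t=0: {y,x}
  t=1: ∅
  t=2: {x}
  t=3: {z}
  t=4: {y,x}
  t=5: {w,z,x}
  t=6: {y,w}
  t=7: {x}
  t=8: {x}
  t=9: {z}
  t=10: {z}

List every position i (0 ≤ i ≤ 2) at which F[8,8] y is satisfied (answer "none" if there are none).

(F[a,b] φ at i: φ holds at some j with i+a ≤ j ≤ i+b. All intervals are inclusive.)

none

Evaluate at each i in [0,2]:
  i=0: ✗ (none in [8,8])
  i=1: ✗ (none in [9,9])
  i=2: ✗ (none in [10,10])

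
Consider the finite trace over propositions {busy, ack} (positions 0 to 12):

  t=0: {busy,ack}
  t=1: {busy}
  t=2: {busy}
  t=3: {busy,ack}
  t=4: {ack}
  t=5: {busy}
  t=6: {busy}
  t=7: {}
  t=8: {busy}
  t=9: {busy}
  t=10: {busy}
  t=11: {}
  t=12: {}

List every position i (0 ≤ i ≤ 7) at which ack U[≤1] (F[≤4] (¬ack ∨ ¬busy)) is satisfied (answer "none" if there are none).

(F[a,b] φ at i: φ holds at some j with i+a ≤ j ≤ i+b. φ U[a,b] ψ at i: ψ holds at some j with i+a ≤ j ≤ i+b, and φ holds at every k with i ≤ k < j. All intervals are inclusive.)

0, 1, 2, 3, 4, 5, 6, 7

Evaluate at each i in [0,7]:
  i=0: ✓ (rhs at j=0)
  i=1: ✓ (rhs at j=1)
  i=2: ✓ (rhs at j=2)
  i=3: ✓ (rhs at j=3)
  i=4: ✓ (rhs at j=4)
  i=5: ✓ (rhs at j=5)
  i=6: ✓ (rhs at j=6)
  i=7: ✓ (rhs at j=7)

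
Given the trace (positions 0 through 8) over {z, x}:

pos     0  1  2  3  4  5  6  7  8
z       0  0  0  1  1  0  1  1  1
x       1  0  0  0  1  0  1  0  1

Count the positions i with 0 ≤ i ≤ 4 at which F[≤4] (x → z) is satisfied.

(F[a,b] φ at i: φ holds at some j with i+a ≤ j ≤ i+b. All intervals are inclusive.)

5

Evaluate at each i in [0,4]:
  i=0: ✓ (witness j=1)
  i=1: ✓ (witness j=1)
  i=2: ✓ (witness j=2)
  i=3: ✓ (witness j=3)
  i=4: ✓ (witness j=4)
Positions where it holds: {0, 1, 2, 3, 4} → 5.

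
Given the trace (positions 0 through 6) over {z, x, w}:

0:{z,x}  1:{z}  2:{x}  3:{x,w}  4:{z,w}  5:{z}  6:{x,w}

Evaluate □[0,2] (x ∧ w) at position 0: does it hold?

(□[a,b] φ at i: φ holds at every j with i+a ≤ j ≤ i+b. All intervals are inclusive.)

Check (x ∧ w) at every j in [0,2]:
  j=0: false
  j=1: false
  j=2: false
Fails at j=0 → formula fails.

False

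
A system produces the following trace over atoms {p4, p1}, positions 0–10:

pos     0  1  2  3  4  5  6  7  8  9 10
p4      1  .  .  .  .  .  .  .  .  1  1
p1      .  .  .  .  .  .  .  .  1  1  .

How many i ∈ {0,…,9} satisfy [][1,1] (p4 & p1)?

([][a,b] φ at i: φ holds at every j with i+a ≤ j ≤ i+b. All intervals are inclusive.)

Evaluate at each i in [0,9]:
  i=0: ✗ (fails at j=1)
  i=1: ✗ (fails at j=2)
  i=2: ✗ (fails at j=3)
  i=3: ✗ (fails at j=4)
  i=4: ✗ (fails at j=5)
  i=5: ✗ (fails at j=6)
  i=6: ✗ (fails at j=7)
  i=7: ✗ (fails at j=8)
  i=8: ✓ (all of [9,9])
  i=9: ✗ (fails at j=10)
Positions where it holds: {8} → 1.

1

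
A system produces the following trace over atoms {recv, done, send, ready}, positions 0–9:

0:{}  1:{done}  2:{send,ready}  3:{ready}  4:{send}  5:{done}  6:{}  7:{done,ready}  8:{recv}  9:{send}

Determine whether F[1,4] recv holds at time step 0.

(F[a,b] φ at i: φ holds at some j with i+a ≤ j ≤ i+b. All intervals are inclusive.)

Check recv at each j in [1,4]:
  j=1: false
  j=2: false
  j=3: false
  j=4: false
No position in the window satisfies it → formula fails.

No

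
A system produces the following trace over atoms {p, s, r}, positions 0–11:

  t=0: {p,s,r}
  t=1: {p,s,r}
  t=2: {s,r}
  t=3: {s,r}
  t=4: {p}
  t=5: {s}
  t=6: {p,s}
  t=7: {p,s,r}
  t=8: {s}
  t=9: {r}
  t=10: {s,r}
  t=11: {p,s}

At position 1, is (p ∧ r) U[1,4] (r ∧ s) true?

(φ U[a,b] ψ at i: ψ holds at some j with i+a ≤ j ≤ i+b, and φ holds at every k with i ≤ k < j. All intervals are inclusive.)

Yes

Need some j in [2,5] with (r ∧ s), and (p ∧ r) at every k in [1,j-1].
  j=2: (r ∧ s) holds; (p ∧ r) holds at every k in [1,1] → satisfied.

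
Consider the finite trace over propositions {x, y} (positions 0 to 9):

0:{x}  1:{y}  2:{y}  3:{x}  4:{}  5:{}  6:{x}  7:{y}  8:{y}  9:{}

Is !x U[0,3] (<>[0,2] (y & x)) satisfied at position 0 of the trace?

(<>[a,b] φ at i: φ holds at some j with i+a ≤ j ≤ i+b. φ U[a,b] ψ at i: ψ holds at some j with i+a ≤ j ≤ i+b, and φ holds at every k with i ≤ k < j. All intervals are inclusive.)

Does not hold

Need some j in [0,3] with <>[0,2] (y & x), and !x at every k in [0,j-1].
  j=0: <>[0,2] (y & x) — fails (none in [0,2]).
  j=1: <>[0,2] (y & x) — fails (none in [1,3]).
  j=2: <>[0,2] (y & x) — fails (none in [2,4]).
  j=3: <>[0,2] (y & x) — fails (none in [3,5]).
No j in the window works → until fails.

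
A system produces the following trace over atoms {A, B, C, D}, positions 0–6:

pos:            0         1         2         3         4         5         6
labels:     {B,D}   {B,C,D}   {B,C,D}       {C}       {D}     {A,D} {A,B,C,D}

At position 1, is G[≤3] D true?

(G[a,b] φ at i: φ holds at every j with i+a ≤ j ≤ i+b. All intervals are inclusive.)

No

Check D at every j in [1,4]:
  j=1: true
  j=2: true
  j=3: false
  j=4: true
Fails at j=3 → formula fails.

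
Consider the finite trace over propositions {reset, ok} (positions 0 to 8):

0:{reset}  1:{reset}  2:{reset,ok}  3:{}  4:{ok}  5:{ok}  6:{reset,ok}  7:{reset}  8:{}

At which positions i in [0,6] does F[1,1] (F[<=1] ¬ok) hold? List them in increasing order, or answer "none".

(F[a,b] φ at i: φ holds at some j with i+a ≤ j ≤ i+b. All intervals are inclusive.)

0, 1, 2, 5, 6

Evaluate at each i in [0,6]:
  i=0: ✓ (witness j=1)
  i=1: ✓ (witness j=2)
  i=2: ✓ (witness j=3)
  i=3: ✗ (none in [4,4])
  i=4: ✗ (none in [5,5])
  i=5: ✓ (witness j=6)
  i=6: ✓ (witness j=7)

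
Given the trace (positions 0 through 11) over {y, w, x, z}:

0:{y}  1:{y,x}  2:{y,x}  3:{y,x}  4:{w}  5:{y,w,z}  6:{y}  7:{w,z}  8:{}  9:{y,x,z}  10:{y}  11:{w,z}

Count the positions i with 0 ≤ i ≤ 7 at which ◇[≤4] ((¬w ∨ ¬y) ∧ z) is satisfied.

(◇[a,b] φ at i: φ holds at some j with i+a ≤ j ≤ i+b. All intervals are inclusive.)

Evaluate at each i in [0,7]:
  i=0: ✗ (none in [0,4])
  i=1: ✗ (none in [1,5])
  i=2: ✗ (none in [2,6])
  i=3: ✓ (witness j=7)
  i=4: ✓ (witness j=7)
  i=5: ✓ (witness j=7)
  i=6: ✓ (witness j=7)
  i=7: ✓ (witness j=7)
Positions where it holds: {3, 4, 5, 6, 7} → 5.

5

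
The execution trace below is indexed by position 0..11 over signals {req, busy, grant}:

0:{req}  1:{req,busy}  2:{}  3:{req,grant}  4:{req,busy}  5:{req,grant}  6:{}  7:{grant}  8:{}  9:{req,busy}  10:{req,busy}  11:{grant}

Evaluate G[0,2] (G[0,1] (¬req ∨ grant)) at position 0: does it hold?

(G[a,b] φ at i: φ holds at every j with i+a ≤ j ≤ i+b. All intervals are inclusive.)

Check G[0,1] (¬req ∨ grant) at every j in [0,2]:
  j=0: fails at 0
  j=1: fails at 1
  j=2: holds on [2,3]
Fails at j=0 → formula fails.

Does not hold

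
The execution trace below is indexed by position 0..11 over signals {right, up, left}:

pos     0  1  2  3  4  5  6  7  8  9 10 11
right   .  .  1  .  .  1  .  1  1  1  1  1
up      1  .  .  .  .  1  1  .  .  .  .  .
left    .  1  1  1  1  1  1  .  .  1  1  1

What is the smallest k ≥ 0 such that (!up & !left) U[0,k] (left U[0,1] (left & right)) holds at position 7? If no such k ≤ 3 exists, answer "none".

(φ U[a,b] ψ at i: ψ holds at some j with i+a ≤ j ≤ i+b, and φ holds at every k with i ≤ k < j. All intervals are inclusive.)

2

Need earliest j ≥ 7 with (left U[0,1] (left & right)), and (!up & !left) at every k in [7,j-1].
  j=7: rhs fails.
  j=8: rhs fails.
  j=9: rhs holds; lhs holds on [7,8]. k = 2.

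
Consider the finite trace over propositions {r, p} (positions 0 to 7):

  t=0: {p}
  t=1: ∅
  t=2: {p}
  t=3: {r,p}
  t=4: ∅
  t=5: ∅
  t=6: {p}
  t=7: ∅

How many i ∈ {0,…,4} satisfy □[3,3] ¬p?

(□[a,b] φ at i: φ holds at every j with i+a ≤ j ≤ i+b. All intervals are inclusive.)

Evaluate at each i in [0,4]:
  i=0: ✗ (fails at j=3)
  i=1: ✓ (all of [4,4])
  i=2: ✓ (all of [5,5])
  i=3: ✗ (fails at j=6)
  i=4: ✓ (all of [7,7])
Positions where it holds: {1, 2, 4} → 3.

3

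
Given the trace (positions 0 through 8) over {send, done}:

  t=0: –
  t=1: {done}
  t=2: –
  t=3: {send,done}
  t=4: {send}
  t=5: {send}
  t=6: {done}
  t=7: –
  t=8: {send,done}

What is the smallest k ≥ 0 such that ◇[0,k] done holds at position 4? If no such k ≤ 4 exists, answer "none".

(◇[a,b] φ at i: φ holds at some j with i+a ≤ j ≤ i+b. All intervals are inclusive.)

Scan j = 4,5,… for done:
  j=4: fails
  j=5: fails
  j=6: holds
First hit at j=6, so smallest k = 6-4 = 2.

2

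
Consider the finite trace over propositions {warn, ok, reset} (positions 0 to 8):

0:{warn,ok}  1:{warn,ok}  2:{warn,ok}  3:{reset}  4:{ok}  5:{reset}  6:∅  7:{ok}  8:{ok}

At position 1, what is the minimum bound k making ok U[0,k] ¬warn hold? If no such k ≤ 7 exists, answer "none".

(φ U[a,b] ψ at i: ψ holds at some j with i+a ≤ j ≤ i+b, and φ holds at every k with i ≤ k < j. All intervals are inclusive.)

Need earliest j ≥ 1 with ¬warn, and ok at every k in [1,j-1].
  j=1: rhs fails.
  j=2: rhs fails.
  j=3: rhs holds; lhs holds on [1,2]. k = 2.

2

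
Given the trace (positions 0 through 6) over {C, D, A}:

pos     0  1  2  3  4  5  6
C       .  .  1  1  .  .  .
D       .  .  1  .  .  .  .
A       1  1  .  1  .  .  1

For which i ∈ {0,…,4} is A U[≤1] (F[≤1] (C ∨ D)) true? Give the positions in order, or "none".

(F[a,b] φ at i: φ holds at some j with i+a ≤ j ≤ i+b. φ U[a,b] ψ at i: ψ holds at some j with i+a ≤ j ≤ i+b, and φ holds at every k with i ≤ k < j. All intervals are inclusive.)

Evaluate at each i in [0,4]:
  i=0: ✓ (rhs at j=1; lhs holds on [0,0])
  i=1: ✓ (rhs at j=1)
  i=2: ✓ (rhs at j=2)
  i=3: ✓ (rhs at j=3)
  i=4: ✗ (no rhs in [4,5])

0, 1, 2, 3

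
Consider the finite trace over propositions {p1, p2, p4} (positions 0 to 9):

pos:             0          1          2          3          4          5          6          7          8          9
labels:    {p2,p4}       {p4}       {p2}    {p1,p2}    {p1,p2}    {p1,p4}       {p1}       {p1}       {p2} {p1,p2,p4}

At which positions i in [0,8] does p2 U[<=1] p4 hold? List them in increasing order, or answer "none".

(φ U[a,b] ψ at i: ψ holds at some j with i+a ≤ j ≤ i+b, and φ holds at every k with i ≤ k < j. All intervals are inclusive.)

0, 1, 4, 5, 8

Evaluate at each i in [0,8]:
  i=0: ✓ (rhs at j=0)
  i=1: ✓ (rhs at j=1)
  i=2: ✗ (no rhs in [2,3])
  i=3: ✗ (no rhs in [3,4])
  i=4: ✓ (rhs at j=5; lhs holds on [4,4])
  i=5: ✓ (rhs at j=5)
  i=6: ✗ (no rhs in [6,7])
  i=7: ✗ (no rhs in [7,8])
  i=8: ✓ (rhs at j=9; lhs holds on [8,8])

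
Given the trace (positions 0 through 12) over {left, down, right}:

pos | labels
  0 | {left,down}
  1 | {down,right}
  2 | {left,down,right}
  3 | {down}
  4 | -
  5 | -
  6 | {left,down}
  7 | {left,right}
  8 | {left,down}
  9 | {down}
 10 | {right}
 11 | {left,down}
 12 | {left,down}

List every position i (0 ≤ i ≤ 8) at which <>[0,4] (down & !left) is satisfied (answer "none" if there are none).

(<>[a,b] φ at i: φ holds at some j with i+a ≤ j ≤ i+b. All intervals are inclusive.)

0, 1, 2, 3, 5, 6, 7, 8

Evaluate at each i in [0,8]:
  i=0: ✓ (witness j=1)
  i=1: ✓ (witness j=1)
  i=2: ✓ (witness j=3)
  i=3: ✓ (witness j=3)
  i=4: ✗ (none in [4,8])
  i=5: ✓ (witness j=9)
  i=6: ✓ (witness j=9)
  i=7: ✓ (witness j=9)
  i=8: ✓ (witness j=9)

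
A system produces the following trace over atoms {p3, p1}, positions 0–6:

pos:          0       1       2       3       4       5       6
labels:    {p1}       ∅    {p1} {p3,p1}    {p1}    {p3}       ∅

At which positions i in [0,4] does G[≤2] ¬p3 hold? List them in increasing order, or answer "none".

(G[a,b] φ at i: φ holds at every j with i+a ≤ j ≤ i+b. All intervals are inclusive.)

Evaluate at each i in [0,4]:
  i=0: ✓ (all of [0,2])
  i=1: ✗ (fails at j=3)
  i=2: ✗ (fails at j=3)
  i=3: ✗ (fails at j=3)
  i=4: ✗ (fails at j=5)

0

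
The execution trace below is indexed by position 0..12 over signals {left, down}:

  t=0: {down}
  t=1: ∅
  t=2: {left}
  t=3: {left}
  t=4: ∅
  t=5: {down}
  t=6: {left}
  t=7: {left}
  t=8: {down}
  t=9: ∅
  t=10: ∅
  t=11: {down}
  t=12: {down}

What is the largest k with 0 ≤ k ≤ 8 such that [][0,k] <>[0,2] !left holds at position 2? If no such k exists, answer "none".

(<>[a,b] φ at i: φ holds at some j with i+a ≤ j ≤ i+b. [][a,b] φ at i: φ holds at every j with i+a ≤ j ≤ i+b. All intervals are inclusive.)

<>[0,2] !left must hold from j=2 onward; find where it first fails.
  j=2: holds
  j=3: holds
  j=4: holds
  j=5: holds
  j=6: holds
  j=7: holds
  j=8: holds
  j=9: holds
  j=10: holds
Holds through j=10; largest k = 8.

8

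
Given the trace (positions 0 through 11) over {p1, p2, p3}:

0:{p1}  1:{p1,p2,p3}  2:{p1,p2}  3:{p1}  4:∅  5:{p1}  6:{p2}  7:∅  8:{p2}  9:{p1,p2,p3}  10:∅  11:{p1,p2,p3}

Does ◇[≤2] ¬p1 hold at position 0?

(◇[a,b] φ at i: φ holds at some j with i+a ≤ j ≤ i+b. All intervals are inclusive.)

No

Check ¬p1 at each j in [0,2]:
  j=0: false
  j=1: false
  j=2: false
No position in the window satisfies it → formula fails.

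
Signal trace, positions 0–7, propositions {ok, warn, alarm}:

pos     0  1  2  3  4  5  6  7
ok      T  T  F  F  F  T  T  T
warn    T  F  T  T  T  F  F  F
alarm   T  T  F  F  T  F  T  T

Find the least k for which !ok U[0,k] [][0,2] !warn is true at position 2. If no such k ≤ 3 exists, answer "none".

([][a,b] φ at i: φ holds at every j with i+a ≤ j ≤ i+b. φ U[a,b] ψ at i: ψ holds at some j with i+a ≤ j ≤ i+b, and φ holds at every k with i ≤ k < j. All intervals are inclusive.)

Need earliest j ≥ 2 with [][0,2] !warn, and !ok at every k in [2,j-1].
  j=2: rhs fails.
  j=3: rhs fails.
  j=4: rhs fails.
  j=5: rhs holds; lhs holds on [2,4]. k = 3.

3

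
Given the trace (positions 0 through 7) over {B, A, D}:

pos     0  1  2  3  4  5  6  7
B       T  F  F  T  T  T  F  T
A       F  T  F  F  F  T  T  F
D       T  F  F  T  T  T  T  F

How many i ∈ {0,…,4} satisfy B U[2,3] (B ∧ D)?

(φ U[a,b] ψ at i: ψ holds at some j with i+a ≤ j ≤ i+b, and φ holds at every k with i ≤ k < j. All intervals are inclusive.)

Evaluate at each i in [0,4]:
  i=0: ✗ (lhs fails at k=1 before rhs at j=3)
  i=1: ✗ (lhs fails at k=1 before rhs at j=3)
  i=2: ✗ (lhs fails at k=2 before rhs at j=4)
  i=3: ✓ (rhs at j=5; lhs holds on [3,4])
  i=4: ✗ (no rhs in [6,7])
Positions where it holds: {3} → 1.

1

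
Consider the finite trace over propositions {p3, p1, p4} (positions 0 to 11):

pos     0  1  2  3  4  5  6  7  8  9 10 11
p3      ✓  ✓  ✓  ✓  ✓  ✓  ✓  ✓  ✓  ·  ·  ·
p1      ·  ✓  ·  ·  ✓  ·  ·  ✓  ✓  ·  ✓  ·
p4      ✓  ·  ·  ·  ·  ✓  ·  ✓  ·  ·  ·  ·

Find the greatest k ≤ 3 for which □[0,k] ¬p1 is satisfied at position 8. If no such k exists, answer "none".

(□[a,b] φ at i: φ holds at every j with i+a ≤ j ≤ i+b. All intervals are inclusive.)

¬p1 must hold from j=8 onward; find where it first fails.
  j=8: fails → no k works.

none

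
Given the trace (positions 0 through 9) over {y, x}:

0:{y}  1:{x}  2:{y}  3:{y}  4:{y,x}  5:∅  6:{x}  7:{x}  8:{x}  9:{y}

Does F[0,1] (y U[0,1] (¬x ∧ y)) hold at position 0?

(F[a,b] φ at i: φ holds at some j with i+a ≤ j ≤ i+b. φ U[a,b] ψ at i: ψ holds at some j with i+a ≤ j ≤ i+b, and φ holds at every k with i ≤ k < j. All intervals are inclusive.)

Yes

Check (y U[0,1] (¬x ∧ y)) at each j in [0,1]:
  j=0: holds
  j=1: fails
Found at j=0 → formula holds.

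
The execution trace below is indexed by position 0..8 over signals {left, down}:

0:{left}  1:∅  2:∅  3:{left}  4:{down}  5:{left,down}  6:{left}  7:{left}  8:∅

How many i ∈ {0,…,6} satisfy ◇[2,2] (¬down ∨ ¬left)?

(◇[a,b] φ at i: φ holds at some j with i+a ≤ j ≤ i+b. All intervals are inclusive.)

6

Evaluate at each i in [0,6]:
  i=0: ✓ (witness j=2)
  i=1: ✓ (witness j=3)
  i=2: ✓ (witness j=4)
  i=3: ✗ (none in [5,5])
  i=4: ✓ (witness j=6)
  i=5: ✓ (witness j=7)
  i=6: ✓ (witness j=8)
Positions where it holds: {0, 1, 2, 4, 5, 6} → 6.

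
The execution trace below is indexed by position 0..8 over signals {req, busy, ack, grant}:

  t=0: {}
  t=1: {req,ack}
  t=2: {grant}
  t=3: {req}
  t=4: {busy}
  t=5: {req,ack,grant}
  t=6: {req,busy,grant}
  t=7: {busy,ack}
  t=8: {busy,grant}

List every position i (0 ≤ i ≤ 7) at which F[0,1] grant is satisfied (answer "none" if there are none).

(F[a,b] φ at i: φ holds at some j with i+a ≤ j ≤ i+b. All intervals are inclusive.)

1, 2, 4, 5, 6, 7

Evaluate at each i in [0,7]:
  i=0: ✗ (none in [0,1])
  i=1: ✓ (witness j=2)
  i=2: ✓ (witness j=2)
  i=3: ✗ (none in [3,4])
  i=4: ✓ (witness j=5)
  i=5: ✓ (witness j=5)
  i=6: ✓ (witness j=6)
  i=7: ✓ (witness j=8)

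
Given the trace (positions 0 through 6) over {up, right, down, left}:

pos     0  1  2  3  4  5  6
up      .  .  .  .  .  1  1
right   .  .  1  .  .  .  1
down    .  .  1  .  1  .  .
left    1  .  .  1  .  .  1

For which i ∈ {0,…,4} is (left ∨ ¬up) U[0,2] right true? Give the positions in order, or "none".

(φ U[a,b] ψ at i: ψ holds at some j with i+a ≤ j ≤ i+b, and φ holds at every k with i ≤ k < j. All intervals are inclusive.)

Evaluate at each i in [0,4]:
  i=0: ✓ (rhs at j=2; lhs holds on [0,1])
  i=1: ✓ (rhs at j=2; lhs holds on [1,1])
  i=2: ✓ (rhs at j=2)
  i=3: ✗ (no rhs in [3,5])
  i=4: ✗ (lhs fails at k=5 before rhs at j=6)

0, 1, 2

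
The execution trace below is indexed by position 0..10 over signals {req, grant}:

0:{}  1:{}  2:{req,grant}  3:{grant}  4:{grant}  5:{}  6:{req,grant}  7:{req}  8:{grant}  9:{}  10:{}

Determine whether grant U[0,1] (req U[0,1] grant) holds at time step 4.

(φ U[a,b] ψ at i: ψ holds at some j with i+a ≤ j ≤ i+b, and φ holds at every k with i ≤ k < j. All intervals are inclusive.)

Yes

Need some j in [4,5] with (req U[0,1] grant), and grant at every k in [4,j-1].
  j=4: (req U[0,1] grant) holds; no prefix to check → satisfied.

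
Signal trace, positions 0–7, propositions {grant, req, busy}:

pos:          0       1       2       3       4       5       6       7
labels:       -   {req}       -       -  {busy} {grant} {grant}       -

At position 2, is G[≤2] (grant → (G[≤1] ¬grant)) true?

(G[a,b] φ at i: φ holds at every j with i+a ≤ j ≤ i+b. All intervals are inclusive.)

True

Check (grant → (G[≤1] ¬grant)) at every j in [2,4]:
  j=2: antecedent false → ✓
  j=3: antecedent false → ✓
  j=4: antecedent false → ✓
All positions satisfy it → formula holds.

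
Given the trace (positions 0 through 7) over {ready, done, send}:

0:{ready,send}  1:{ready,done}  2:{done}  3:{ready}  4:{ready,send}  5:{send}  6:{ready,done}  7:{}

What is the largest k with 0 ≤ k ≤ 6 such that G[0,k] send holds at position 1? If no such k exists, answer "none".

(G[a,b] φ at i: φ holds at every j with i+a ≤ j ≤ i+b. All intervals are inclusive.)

send must hold from j=1 onward; find where it first fails.
  j=1: fails → no k works.

none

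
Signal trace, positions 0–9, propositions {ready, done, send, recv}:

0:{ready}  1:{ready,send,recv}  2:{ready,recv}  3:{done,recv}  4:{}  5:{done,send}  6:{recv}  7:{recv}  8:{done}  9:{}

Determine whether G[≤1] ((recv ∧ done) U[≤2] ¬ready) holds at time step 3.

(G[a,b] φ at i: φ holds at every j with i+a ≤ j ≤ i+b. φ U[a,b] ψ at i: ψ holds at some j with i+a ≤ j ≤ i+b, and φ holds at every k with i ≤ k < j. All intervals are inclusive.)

Check ((recv ∧ done) U[≤2] ¬ready) at every j in [3,4]:
  j=3: holds
  j=4: holds
All positions satisfy it → formula holds.

Holds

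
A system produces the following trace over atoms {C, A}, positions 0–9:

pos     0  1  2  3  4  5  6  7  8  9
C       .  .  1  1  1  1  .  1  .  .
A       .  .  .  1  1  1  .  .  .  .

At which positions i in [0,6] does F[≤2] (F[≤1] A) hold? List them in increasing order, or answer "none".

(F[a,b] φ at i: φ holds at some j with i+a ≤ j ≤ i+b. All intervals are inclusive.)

0, 1, 2, 3, 4, 5

Evaluate at each i in [0,6]:
  i=0: ✓ (witness j=2)
  i=1: ✓ (witness j=2)
  i=2: ✓ (witness j=2)
  i=3: ✓ (witness j=3)
  i=4: ✓ (witness j=4)
  i=5: ✓ (witness j=5)
  i=6: ✗ (none in [6,8])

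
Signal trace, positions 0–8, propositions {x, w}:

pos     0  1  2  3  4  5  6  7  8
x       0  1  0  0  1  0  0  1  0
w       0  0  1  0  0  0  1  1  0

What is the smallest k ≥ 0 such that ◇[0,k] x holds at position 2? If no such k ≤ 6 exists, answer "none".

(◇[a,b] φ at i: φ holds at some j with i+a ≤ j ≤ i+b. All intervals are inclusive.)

Scan j = 2,3,… for x:
  j=2: fails
  j=3: fails
  j=4: holds
First hit at j=4, so smallest k = 4-2 = 2.

2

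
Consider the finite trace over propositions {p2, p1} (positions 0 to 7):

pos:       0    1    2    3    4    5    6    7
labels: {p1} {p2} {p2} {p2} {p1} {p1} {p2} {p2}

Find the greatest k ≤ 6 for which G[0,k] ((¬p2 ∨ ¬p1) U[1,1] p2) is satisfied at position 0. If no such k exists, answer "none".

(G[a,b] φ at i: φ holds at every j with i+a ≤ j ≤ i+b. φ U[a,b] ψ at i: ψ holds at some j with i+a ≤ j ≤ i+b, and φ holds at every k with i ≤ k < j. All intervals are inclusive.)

((¬p2 ∨ ¬p1) U[1,1] p2) must hold from j=0 onward; find where it first fails.
  j=0: holds
  j=1: holds
  j=2: holds
  j=3: fails
Holds on [0,2], so largest k = 2.

2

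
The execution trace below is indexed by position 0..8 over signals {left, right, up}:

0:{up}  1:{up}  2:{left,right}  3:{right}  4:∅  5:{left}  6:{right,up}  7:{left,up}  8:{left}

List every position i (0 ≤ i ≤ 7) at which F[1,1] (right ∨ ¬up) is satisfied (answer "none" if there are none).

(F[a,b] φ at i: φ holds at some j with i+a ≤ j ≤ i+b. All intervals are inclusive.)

1, 2, 3, 4, 5, 7

Evaluate at each i in [0,7]:
  i=0: ✗ (none in [1,1])
  i=1: ✓ (witness j=2)
  i=2: ✓ (witness j=3)
  i=3: ✓ (witness j=4)
  i=4: ✓ (witness j=5)
  i=5: ✓ (witness j=6)
  i=6: ✗ (none in [7,7])
  i=7: ✓ (witness j=8)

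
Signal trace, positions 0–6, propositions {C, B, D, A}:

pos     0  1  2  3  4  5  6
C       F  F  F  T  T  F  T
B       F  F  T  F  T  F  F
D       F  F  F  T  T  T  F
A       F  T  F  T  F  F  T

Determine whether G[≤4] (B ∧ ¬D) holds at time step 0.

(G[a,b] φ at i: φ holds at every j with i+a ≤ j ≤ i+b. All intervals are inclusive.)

False

Check (B ∧ ¬D) at every j in [0,4]:
  j=0: false
  j=1: false
  j=2: true
  j=3: false
  j=4: false
Fails at j=0 → formula fails.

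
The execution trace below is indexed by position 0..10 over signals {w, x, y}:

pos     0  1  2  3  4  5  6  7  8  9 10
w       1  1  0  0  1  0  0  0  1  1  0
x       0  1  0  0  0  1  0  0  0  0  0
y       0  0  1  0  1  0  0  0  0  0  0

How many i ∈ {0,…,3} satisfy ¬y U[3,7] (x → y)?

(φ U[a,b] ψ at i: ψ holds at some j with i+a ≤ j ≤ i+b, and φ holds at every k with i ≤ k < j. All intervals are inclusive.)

0

Evaluate at each i in [0,3]:
  i=0: ✗ (lhs fails at k=2 before rhs at j=3)
  i=1: ✗ (lhs fails at k=2 before rhs at j=4)
  i=2: ✗ (lhs fails at k=2 before rhs at j=6)
  i=3: ✗ (lhs fails at k=4 before rhs at j=6)
Positions where it holds: {} → 0.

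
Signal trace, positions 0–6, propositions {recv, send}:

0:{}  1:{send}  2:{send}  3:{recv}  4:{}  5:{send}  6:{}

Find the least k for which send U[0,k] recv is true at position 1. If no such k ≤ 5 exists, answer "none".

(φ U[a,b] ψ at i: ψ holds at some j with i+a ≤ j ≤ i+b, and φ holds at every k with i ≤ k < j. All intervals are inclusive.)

Need earliest j ≥ 1 with recv, and send at every k in [1,j-1].
  j=1: rhs fails.
  j=2: rhs fails.
  j=3: rhs holds; lhs holds on [1,2]. k = 2.

2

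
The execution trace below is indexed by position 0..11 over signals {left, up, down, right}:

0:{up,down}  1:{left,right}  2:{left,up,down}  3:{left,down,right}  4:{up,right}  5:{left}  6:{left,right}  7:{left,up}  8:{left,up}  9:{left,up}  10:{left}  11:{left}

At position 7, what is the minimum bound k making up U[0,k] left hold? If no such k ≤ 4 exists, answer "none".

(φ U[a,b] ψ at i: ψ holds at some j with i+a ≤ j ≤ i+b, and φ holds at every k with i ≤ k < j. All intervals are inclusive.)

Need earliest j ≥ 7 with left, and up at every k in [7,j-1].
  j=7: rhs holds (empty prefix). k = 0.

0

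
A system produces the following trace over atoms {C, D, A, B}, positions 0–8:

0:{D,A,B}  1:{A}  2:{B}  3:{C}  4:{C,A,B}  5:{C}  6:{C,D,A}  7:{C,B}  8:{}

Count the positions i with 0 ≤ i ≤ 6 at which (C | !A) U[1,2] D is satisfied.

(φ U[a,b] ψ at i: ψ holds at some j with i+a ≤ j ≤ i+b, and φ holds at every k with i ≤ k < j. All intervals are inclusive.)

2

Evaluate at each i in [0,6]:
  i=0: ✗ (no rhs in [1,2])
  i=1: ✗ (no rhs in [2,3])
  i=2: ✗ (no rhs in [3,4])
  i=3: ✗ (no rhs in [4,5])
  i=4: ✓ (rhs at j=6; lhs holds on [4,5])
  i=5: ✓ (rhs at j=6; lhs holds on [5,5])
  i=6: ✗ (no rhs in [7,8])
Positions where it holds: {4, 5} → 2.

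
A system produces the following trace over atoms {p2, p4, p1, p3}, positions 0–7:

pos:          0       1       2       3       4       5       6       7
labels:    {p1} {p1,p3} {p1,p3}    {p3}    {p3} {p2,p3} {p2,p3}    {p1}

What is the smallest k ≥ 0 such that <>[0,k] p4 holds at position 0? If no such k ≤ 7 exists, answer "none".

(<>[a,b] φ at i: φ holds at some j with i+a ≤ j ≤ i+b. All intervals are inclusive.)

Scan j = 0,1,… for p4:
  j=0: fails
  j=1: fails
  j=2: fails
  j=3: fails
  j=4: fails
  j=5: fails
  j=6: fails
  j=7: fails
No j in [0,7] satisfies it → none.

none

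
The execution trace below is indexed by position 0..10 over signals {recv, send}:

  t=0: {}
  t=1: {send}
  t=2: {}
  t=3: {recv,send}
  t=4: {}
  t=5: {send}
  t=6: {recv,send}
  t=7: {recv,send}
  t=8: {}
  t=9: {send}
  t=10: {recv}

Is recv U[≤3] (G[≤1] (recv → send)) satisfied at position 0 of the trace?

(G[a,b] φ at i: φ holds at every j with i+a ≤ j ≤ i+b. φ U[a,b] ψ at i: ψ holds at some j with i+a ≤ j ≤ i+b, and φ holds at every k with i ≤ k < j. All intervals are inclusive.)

Holds

Need some j in [0,3] with G[≤1] (recv → send), and recv at every k in [0,j-1].
  j=0: G[≤1] (recv → send) holds; no prefix to check → satisfied.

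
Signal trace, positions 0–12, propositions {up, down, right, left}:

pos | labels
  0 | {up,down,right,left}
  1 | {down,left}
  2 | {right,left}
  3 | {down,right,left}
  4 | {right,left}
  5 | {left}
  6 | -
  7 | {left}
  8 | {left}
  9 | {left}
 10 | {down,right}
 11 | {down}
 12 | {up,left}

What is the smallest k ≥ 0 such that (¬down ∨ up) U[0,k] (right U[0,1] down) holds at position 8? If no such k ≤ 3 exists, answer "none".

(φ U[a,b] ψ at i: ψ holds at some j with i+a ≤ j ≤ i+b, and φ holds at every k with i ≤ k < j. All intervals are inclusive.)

Need earliest j ≥ 8 with (right U[0,1] down), and (¬down ∨ up) at every k in [8,j-1].
  j=8: rhs fails.
  j=9: rhs fails.
  j=10: rhs holds; lhs holds on [8,9]. k = 2.

2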